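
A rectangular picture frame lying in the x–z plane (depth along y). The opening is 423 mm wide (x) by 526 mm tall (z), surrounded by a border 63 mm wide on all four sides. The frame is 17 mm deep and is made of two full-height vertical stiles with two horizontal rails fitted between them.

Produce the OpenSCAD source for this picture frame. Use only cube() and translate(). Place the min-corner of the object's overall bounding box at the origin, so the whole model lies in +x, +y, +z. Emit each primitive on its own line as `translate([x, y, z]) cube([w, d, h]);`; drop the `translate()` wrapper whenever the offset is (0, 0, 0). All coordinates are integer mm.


cube([63, 17, 652]);
translate([486, 0, 0]) cube([63, 17, 652]);
translate([63, 0, 0]) cube([423, 17, 63]);
translate([63, 0, 589]) cube([423, 17, 63]);


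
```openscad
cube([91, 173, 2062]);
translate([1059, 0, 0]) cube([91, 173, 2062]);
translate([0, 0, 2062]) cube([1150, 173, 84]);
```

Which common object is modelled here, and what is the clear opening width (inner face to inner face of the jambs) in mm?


A door frame. The clear opening width is 968 mm.

Two 2062 mm tall posts with a header on top — a door frame. The left jamb is 91 mm wide at x = 0; the right jamb starts at x = 1059. The clear opening is 1059 − 91 = 968 mm.


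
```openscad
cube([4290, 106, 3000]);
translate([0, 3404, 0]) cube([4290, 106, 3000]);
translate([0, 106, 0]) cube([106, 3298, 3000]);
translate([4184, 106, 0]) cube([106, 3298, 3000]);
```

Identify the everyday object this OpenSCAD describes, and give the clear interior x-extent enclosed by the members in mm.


A house (or room) frame. The interior width is 4078 mm.

Four 3000 mm walls enclosing a rectangle with no floor or roof — a room or house frame. Outside width is 4290 mm and wall thickness is 106 mm, so the interior width is 4290 − 2 × 106 = 4078 mm.


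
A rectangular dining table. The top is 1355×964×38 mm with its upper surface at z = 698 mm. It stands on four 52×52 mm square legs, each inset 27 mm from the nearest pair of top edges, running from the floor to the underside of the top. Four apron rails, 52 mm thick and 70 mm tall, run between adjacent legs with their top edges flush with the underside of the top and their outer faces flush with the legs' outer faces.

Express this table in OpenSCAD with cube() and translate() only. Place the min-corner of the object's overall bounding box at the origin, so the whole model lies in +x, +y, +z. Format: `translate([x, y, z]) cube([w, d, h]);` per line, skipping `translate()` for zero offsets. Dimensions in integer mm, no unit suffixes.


translate([0, 0, 660]) cube([1355, 964, 38]);
translate([27, 27, 0]) cube([52, 52, 660]);
translate([1276, 27, 0]) cube([52, 52, 660]);
translate([27, 885, 0]) cube([52, 52, 660]);
translate([1276, 885, 0]) cube([52, 52, 660]);
translate([79, 27, 590]) cube([1197, 52, 70]);
translate([79, 885, 590]) cube([1197, 52, 70]);
translate([27, 79, 590]) cube([52, 806, 70]);
translate([1276, 79, 590]) cube([52, 806, 70]);


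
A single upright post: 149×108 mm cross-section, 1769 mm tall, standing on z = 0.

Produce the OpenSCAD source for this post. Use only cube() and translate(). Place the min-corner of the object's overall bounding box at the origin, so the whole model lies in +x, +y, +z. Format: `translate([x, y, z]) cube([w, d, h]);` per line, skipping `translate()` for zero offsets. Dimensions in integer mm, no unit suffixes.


cube([149, 108, 1769]);


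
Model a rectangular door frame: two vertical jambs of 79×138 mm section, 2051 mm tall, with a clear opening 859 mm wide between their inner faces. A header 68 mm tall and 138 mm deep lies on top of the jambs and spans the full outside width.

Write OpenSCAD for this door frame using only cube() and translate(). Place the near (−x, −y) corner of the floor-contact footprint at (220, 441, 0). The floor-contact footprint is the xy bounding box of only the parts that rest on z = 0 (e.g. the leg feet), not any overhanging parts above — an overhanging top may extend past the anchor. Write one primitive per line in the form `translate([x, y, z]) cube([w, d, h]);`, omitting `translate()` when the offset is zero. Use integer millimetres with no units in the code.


translate([220, 441, 0]) cube([79, 138, 2051]);
translate([1158, 441, 0]) cube([79, 138, 2051]);
translate([220, 441, 2051]) cube([1017, 138, 68]);


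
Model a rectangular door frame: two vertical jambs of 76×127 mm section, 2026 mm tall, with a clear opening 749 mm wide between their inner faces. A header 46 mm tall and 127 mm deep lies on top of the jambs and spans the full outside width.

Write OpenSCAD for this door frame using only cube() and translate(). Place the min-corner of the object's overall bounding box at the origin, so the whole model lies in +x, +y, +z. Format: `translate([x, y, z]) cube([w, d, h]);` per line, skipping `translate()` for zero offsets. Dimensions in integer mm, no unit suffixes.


cube([76, 127, 2026]);
translate([825, 0, 0]) cube([76, 127, 2026]);
translate([0, 0, 2026]) cube([901, 127, 46]);


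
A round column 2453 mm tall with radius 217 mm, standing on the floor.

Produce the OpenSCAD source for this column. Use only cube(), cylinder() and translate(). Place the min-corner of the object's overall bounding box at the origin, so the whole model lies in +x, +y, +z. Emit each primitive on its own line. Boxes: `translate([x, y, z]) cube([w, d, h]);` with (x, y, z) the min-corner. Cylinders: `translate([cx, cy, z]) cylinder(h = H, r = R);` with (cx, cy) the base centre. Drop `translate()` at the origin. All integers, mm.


translate([217, 217, 0]) cylinder(h = 2453, r = 217);


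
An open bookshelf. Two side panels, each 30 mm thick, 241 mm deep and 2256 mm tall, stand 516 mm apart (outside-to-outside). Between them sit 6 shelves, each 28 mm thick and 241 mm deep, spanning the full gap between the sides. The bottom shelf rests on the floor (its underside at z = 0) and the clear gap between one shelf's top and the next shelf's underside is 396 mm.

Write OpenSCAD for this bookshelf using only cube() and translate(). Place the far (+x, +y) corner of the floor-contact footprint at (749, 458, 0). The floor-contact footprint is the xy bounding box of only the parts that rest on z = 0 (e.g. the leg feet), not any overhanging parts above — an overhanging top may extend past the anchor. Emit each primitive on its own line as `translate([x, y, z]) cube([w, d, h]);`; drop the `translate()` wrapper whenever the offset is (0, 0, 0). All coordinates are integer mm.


translate([233, 217, 0]) cube([30, 241, 2256]);
translate([719, 217, 0]) cube([30, 241, 2256]);
translate([263, 217, 0]) cube([456, 241, 28]);
translate([263, 217, 424]) cube([456, 241, 28]);
translate([263, 217, 848]) cube([456, 241, 28]);
translate([263, 217, 1272]) cube([456, 241, 28]);
translate([263, 217, 1696]) cube([456, 241, 28]);
translate([263, 217, 2120]) cube([456, 241, 28]);


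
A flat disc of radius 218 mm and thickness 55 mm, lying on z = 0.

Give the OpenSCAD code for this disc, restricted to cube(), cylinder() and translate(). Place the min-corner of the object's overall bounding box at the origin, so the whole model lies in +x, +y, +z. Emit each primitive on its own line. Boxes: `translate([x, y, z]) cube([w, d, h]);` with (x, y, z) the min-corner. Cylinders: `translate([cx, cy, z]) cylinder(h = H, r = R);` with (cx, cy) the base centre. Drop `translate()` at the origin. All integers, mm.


translate([218, 218, 0]) cylinder(h = 55, r = 218);


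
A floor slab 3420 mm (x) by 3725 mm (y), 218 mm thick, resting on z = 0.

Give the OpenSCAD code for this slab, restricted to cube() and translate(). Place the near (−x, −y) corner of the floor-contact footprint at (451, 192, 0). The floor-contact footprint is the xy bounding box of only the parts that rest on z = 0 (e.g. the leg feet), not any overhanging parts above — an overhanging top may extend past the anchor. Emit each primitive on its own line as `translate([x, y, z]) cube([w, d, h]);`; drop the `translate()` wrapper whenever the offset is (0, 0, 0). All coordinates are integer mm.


translate([451, 192, 0]) cube([3420, 3725, 218]);


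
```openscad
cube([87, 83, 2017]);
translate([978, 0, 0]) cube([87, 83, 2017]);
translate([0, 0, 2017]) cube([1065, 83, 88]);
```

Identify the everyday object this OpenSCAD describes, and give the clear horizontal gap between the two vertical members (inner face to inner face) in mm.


A door frame. The clear opening width is 891 mm.

Two 2017 mm tall posts with a header on top — a door frame. The left jamb is 87 mm wide at x = 0; the right jamb starts at x = 978. The clear opening is 978 − 87 = 891 mm.


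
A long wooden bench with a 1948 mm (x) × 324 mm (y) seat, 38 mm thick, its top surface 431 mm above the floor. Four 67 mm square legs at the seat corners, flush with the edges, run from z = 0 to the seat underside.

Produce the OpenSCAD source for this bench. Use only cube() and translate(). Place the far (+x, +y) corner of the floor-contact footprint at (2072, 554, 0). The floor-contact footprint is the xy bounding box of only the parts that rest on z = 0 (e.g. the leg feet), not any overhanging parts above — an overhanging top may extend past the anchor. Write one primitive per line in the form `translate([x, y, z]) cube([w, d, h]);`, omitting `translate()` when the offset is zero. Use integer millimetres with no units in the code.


// leg_h = 431 − 38 = 393
translate([124, 230, 393]) cube([1948, 324, 38]);
translate([124, 230, 0]) cube([67, 67, 393]);
translate([124, 487, 0]) cube([67, 67, 393]);
translate([2005, 230, 0]) cube([67, 67, 393]);
translate([2005, 487, 0]) cube([67, 67, 393]);


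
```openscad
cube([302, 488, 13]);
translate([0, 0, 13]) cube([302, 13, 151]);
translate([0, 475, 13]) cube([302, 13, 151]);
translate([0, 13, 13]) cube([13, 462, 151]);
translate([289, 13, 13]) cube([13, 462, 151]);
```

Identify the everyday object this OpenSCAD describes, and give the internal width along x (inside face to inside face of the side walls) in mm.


An open box. The internal width is 276 mm.

A 302×488 base slab with four walls standing on it — an open box. The base is 302 mm wide and the walls are 13 mm thick, so the internal width is 302 − 2 × 13 = 276 mm.


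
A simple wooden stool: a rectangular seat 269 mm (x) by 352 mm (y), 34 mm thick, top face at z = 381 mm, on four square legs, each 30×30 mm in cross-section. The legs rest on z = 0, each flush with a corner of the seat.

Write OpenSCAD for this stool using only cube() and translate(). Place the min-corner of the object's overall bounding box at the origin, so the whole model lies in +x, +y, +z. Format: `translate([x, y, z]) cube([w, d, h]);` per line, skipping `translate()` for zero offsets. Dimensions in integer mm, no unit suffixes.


translate([0, 0, 347]) cube([269, 352, 34]);
cube([30, 30, 347]);
translate([239, 0, 0]) cube([30, 30, 347]);
translate([0, 322, 0]) cube([30, 30, 347]);
translate([239, 322, 0]) cube([30, 30, 347]);


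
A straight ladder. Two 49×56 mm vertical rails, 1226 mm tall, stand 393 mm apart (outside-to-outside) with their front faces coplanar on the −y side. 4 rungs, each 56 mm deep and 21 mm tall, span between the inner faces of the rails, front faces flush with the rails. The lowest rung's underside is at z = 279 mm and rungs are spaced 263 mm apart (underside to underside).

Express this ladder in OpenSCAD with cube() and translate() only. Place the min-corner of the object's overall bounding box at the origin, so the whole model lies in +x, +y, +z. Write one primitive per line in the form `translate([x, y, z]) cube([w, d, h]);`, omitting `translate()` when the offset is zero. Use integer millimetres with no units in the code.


// rung span = 393 - 2*49 = 295
// rung[k] z = 279 + k*263
cube([49, 56, 1226]);
translate([344, 0, 0]) cube([49, 56, 1226]);
translate([49, 0, 279]) cube([295, 56, 21]);
translate([49, 0, 542]) cube([295, 56, 21]);
translate([49, 0, 805]) cube([295, 56, 21]);
translate([49, 0, 1068]) cube([295, 56, 21]);


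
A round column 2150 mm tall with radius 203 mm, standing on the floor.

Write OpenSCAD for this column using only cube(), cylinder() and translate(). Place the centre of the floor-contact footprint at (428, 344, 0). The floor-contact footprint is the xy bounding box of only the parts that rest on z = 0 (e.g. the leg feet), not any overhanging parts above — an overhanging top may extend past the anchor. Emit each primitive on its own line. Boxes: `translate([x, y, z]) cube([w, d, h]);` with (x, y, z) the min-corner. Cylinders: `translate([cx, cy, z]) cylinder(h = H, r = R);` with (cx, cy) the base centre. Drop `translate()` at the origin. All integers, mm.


translate([428, 344, 0]) cylinder(h = 2150, r = 203);


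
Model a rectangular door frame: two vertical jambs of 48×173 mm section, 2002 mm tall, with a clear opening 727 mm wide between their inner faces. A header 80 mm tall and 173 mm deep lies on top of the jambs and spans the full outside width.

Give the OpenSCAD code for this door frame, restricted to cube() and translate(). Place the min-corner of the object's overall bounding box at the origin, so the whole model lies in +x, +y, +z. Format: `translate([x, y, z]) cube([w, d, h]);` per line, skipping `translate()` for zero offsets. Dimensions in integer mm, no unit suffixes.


cube([48, 173, 2002]);
translate([775, 0, 0]) cube([48, 173, 2002]);
translate([0, 0, 2002]) cube([823, 173, 80]);


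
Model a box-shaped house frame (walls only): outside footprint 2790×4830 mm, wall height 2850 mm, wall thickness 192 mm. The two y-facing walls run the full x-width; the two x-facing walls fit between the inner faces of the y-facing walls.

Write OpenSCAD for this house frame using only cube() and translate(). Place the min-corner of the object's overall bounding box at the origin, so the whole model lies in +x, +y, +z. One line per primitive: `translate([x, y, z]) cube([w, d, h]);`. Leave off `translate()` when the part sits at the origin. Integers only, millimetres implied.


cube([2790, 192, 2850]);
translate([0, 4638, 0]) cube([2790, 192, 2850]);
translate([0, 192, 0]) cube([192, 4446, 2850]);
translate([2598, 192, 0]) cube([192, 4446, 2850]);


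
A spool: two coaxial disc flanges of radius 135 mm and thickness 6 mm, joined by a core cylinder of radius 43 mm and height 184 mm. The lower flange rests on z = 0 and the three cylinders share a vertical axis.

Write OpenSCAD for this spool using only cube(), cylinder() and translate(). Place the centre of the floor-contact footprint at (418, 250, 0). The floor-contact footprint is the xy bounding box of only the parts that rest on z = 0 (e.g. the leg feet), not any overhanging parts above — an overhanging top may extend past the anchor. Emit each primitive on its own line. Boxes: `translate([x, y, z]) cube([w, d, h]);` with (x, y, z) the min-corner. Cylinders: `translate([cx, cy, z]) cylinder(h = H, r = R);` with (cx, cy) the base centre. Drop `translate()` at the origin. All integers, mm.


translate([418, 250, 0]) cylinder(h = 6, r = 135);
translate([418, 250, 6]) cylinder(h = 184, r = 43);
translate([418, 250, 190]) cylinder(h = 6, r = 135);


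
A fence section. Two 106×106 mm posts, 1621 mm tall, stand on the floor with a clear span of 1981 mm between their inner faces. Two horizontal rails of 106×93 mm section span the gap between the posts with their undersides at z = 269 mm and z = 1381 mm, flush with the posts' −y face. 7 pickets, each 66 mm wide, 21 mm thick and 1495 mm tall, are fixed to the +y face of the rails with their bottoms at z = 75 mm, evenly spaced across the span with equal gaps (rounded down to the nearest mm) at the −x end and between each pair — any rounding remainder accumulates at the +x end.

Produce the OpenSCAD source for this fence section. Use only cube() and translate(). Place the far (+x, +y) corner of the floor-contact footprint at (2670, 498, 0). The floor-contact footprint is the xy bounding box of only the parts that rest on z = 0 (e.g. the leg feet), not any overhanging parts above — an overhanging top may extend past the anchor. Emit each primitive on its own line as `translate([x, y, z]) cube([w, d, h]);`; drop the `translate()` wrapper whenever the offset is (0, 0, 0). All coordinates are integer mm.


translate([477, 392, 0]) cube([106, 106, 1621]);
translate([2564, 392, 0]) cube([106, 106, 1621]);
translate([583, 392, 269]) cube([1981, 106, 93]);
translate([583, 392, 1381]) cube([1981, 106, 93]);
translate([772, 498, 75]) cube([66, 21, 1495]);
translate([1027, 498, 75]) cube([66, 21, 1495]);
translate([1282, 498, 75]) cube([66, 21, 1495]);
translate([1537, 498, 75]) cube([66, 21, 1495]);
translate([1792, 498, 75]) cube([66, 21, 1495]);
translate([2047, 498, 75]) cube([66, 21, 1495]);
translate([2302, 498, 75]) cube([66, 21, 1495]);


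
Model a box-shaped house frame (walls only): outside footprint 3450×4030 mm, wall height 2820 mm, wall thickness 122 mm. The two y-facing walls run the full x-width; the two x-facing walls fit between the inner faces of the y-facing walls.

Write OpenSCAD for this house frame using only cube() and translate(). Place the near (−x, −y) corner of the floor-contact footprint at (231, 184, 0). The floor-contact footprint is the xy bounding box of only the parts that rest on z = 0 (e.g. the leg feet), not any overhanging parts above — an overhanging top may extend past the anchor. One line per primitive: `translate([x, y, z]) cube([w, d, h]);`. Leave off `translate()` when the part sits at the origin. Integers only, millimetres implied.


translate([231, 184, 0]) cube([3450, 122, 2820]);
translate([231, 4092, 0]) cube([3450, 122, 2820]);
translate([231, 306, 0]) cube([122, 3786, 2820]);
translate([3559, 306, 0]) cube([122, 3786, 2820]);


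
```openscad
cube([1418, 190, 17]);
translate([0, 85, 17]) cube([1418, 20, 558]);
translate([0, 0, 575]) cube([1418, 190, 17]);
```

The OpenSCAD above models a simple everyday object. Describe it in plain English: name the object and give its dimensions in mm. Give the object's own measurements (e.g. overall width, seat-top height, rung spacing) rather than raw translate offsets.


An I-beam lying along x, 1418 mm long. Overall section height 592 mm. Two flanges 190 mm wide (y) and 17 mm thick, one on the floor and one at the top; a web 20 mm thick runs between them, centred on the flange width.


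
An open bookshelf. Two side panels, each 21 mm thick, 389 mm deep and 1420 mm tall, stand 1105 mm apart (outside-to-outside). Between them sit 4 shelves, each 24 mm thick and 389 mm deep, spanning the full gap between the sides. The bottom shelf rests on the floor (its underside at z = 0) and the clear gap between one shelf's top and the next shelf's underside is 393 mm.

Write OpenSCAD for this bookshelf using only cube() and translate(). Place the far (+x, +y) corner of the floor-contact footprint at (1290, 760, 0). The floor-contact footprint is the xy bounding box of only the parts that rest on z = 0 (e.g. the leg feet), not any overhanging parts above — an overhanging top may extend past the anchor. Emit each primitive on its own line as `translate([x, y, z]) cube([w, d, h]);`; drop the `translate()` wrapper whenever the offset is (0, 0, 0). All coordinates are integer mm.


translate([185, 371, 0]) cube([21, 389, 1420]);
translate([1269, 371, 0]) cube([21, 389, 1420]);
translate([206, 371, 0]) cube([1063, 389, 24]);
translate([206, 371, 417]) cube([1063, 389, 24]);
translate([206, 371, 834]) cube([1063, 389, 24]);
translate([206, 371, 1251]) cube([1063, 389, 24]);


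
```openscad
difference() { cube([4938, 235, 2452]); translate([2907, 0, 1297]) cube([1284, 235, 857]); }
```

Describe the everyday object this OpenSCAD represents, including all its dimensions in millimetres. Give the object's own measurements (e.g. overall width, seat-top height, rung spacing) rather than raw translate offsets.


A wall 4938 mm long (x), 235 mm thick (y), 2452 mm tall, with a rectangular window opening cut through it. The opening is 1284 mm wide and 857 mm tall; its sill is at z = 1297 mm and its near (−x) edge is 2907 mm from the wall's −x end. The opening passes through the full wall thickness.


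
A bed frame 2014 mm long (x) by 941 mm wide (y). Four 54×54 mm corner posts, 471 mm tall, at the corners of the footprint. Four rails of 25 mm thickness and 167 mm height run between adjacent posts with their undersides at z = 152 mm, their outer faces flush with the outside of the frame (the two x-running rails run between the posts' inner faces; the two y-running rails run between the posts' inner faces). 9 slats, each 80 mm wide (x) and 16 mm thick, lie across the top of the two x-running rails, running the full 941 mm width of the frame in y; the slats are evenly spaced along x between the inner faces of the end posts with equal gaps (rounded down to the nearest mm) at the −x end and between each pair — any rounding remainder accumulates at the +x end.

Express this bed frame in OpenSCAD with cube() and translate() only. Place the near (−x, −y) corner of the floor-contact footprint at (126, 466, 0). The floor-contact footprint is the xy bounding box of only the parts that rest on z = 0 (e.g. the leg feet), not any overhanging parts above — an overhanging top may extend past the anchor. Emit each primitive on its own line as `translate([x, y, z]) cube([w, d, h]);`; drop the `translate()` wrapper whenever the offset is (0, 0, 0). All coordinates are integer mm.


translate([126, 466, 0]) cube([54, 54, 471]);
translate([126, 1353, 0]) cube([54, 54, 471]);
translate([2086, 466, 0]) cube([54, 54, 471]);
translate([2086, 1353, 0]) cube([54, 54, 471]);
translate([180, 466, 152]) cube([1906, 25, 167]);
translate([180, 1382, 152]) cube([1906, 25, 167]);
translate([126, 520, 152]) cube([25, 833, 167]);
translate([2115, 520, 152]) cube([25, 833, 167]);
translate([298, 466, 319]) cube([80, 941, 16]);
translate([496, 466, 319]) cube([80, 941, 16]);
translate([694, 466, 319]) cube([80, 941, 16]);
translate([892, 466, 319]) cube([80, 941, 16]);
translate([1090, 466, 319]) cube([80, 941, 16]);
translate([1288, 466, 319]) cube([80, 941, 16]);
translate([1486, 466, 319]) cube([80, 941, 16]);
translate([1684, 466, 319]) cube([80, 941, 16]);
translate([1882, 466, 319]) cube([80, 941, 16]);


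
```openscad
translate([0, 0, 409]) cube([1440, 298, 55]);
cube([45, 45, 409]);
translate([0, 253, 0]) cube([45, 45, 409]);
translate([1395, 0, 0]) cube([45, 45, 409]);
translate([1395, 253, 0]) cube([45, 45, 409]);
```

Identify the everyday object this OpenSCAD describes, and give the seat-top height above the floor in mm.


A bench. The seat-top height is 464 mm.

A long slab on four corner posts — a bench. The slab sits at z = 409 with thickness 55, so the top is 409 + 55 = 464 mm.


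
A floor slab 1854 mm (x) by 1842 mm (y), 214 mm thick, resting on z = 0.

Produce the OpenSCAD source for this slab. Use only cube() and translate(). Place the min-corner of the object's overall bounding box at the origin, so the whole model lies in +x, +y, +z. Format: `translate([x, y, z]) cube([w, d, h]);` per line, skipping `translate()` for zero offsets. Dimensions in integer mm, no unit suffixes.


cube([1854, 1842, 214]);


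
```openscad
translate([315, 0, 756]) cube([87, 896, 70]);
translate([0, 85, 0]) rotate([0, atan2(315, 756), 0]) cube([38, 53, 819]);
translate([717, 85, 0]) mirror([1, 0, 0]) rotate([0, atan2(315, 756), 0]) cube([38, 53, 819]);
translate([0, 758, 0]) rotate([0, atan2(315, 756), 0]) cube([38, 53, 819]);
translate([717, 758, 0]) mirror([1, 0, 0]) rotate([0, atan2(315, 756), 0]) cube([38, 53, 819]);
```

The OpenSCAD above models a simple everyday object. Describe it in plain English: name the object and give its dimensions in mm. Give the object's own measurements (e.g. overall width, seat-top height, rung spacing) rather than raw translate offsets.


A sawhorse. A 87×896×70 mm beam (x, y, z) sits on two A-frame leg pairs. Each pair is two raked legs of 38×53 mm section (53 mm along y) splaying symmetrically in x. Each leg rises 756 mm vertically over 315 mm of horizontal reach and is 819 mm long along its own axis. Every leg's outer bottom edge rests on the floor and its outer top edge meets a bottom edge of the beam — the left legs (tilting toward +x) meet the beam's −x bottom edge, the right legs (their mirror images, tilting toward −x) meet its +x bottom edge — so the leg tops tuck under the beam, the beam's underside is 756 mm above the floor, and the feet are 717 mm apart outside-to-outside with the beam centred between them. The two leg pairs are set in 85 mm from either end of the beam.


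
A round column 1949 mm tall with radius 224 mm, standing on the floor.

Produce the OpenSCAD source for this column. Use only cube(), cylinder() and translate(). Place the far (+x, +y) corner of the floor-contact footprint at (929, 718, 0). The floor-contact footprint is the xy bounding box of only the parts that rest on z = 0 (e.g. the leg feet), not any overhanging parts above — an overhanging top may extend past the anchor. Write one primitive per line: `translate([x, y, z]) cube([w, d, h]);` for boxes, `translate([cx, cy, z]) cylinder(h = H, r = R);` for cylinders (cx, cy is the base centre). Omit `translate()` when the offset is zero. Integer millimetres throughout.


translate([705, 494, 0]) cylinder(h = 1949, r = 224);


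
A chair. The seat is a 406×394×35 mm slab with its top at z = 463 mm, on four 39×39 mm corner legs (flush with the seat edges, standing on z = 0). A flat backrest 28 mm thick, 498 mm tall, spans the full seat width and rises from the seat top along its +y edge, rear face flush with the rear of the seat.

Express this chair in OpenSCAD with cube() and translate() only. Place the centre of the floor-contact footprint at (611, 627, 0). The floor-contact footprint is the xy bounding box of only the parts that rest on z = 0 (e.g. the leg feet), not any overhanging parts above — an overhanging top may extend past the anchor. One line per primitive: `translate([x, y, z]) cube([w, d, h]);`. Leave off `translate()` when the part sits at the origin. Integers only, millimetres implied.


translate([408, 430, 428]) cube([406, 394, 35]);
translate([408, 430, 0]) cube([39, 39, 428]);
translate([775, 430, 0]) cube([39, 39, 428]);
translate([408, 785, 0]) cube([39, 39, 428]);
translate([775, 785, 0]) cube([39, 39, 428]);
translate([408, 796, 463]) cube([406, 28, 498]);


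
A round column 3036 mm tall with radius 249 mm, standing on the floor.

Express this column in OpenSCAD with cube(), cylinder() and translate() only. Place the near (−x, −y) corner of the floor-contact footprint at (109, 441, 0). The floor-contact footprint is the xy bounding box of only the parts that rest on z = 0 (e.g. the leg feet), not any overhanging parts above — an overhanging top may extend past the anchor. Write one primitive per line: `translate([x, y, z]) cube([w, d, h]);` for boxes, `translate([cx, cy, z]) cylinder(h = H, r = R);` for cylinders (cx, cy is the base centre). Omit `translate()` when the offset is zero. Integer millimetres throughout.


translate([358, 690, 0]) cylinder(h = 3036, r = 249);


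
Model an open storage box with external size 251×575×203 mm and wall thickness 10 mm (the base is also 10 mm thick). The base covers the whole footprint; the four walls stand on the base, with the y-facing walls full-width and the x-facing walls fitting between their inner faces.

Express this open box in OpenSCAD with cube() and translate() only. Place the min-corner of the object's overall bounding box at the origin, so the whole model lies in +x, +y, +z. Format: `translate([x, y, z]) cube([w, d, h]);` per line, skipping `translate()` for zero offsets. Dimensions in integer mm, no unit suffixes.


cube([251, 575, 10]);
translate([0, 0, 10]) cube([251, 10, 193]);
translate([0, 565, 10]) cube([251, 10, 193]);
translate([0, 10, 10]) cube([10, 555, 193]);
translate([241, 10, 10]) cube([10, 555, 193]);


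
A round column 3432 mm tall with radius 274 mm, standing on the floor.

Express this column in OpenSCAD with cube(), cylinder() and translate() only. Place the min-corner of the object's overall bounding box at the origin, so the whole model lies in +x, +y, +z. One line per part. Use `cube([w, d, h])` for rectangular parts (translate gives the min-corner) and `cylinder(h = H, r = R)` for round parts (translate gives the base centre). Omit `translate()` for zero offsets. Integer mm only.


translate([274, 274, 0]) cylinder(h = 3432, r = 274);


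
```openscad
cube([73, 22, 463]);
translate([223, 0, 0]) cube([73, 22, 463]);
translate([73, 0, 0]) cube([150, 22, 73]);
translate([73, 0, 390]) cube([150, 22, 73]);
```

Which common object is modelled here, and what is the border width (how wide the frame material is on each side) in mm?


A picture frame. The border width is 73 mm.

Four thin pieces enclosing a rectangular opening — a picture frame. The two full-height stiles are 463 mm tall; the top rail sits at z = 390 and is 73 mm tall, so the border above the opening is 463 − 390 = 73 mm, matching the stile x-width.


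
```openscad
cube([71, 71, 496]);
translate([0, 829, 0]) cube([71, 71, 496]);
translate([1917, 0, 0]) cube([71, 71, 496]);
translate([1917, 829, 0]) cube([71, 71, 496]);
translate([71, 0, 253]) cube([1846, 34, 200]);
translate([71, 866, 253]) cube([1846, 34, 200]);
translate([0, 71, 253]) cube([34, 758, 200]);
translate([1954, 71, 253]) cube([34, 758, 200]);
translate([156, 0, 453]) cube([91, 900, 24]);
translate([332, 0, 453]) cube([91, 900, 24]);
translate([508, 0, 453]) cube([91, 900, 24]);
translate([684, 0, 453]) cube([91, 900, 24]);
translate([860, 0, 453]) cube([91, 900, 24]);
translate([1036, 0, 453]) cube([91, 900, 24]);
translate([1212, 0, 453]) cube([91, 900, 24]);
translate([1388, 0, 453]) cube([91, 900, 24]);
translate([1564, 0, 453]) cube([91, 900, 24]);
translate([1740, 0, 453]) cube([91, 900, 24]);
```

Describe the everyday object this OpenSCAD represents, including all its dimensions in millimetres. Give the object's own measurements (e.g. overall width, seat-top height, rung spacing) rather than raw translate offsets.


A bed frame 1988 mm long (x) by 900 mm wide (y). Four 71×71 mm corner posts, 496 mm tall, at the corners of the footprint. Four rails of 34 mm thickness and 200 mm height run between adjacent posts with their undersides at z = 253 mm, their outer faces flush with the outside of the frame (the two x-running rails run between the posts' inner faces; the two y-running rails run between the posts' inner faces). 10 slats, each 91 mm wide (x) and 24 mm thick, lie across the top of the two x-running rails, running the full 900 mm width of the frame in y; along x they sit between the end posts with a 85 mm gap after the −x posts and between neighbouring slats, leaving 86 mm before the +x posts.


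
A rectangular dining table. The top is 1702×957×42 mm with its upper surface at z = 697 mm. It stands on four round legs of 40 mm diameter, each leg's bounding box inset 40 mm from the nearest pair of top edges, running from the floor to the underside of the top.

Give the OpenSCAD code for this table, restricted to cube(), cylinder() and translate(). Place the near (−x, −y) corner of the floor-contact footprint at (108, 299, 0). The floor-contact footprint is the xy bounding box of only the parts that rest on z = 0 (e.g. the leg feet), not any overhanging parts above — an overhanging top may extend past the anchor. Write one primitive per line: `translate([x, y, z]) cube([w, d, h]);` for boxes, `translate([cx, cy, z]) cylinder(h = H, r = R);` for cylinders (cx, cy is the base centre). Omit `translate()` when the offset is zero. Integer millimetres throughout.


// leg_h = 697 - 42 = 655
translate([68, 259, 655]) cube([1702, 957, 42]);
translate([128, 319, 0]) cylinder(h = 655, r = 20);
translate([1710, 319, 0]) cylinder(h = 655, r = 20);
translate([128, 1156, 0]) cylinder(h = 655, r = 20);
translate([1710, 1156, 0]) cylinder(h = 655, r = 20);


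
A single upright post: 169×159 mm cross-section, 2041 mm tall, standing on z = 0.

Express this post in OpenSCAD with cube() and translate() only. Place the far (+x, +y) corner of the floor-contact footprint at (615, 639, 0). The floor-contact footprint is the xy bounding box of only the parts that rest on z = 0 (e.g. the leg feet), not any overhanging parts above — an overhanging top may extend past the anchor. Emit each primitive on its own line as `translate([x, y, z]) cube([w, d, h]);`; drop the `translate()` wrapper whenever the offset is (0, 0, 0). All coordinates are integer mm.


translate([446, 480, 0]) cube([169, 159, 2041]);


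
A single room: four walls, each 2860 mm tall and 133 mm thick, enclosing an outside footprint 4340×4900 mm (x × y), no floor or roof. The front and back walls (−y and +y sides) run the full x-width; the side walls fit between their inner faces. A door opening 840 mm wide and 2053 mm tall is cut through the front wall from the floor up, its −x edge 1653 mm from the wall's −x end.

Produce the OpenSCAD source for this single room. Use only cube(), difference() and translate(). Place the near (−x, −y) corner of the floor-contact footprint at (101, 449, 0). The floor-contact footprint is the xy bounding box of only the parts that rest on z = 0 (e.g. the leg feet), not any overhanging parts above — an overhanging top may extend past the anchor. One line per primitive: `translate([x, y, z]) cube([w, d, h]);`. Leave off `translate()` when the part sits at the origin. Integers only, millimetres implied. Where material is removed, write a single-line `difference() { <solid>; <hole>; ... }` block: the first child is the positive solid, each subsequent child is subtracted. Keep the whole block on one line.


difference() { translate([101, 449, 0]) cube([4340, 133, 2860]); translate([1754, 449, 0]) cube([840, 133, 2053]); }
translate([101, 5216, 0]) cube([4340, 133, 2860]);
translate([101, 582, 0]) cube([133, 4634, 2860]);
translate([4308, 582, 0]) cube([133, 4634, 2860]);


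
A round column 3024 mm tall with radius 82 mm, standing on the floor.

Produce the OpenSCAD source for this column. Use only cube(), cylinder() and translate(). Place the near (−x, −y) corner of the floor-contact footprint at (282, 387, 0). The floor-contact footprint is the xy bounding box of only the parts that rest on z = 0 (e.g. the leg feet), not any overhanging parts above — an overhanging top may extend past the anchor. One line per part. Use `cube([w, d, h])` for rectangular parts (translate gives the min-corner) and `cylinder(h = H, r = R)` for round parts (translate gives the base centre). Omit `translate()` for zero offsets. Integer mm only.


translate([364, 469, 0]) cylinder(h = 3024, r = 82);


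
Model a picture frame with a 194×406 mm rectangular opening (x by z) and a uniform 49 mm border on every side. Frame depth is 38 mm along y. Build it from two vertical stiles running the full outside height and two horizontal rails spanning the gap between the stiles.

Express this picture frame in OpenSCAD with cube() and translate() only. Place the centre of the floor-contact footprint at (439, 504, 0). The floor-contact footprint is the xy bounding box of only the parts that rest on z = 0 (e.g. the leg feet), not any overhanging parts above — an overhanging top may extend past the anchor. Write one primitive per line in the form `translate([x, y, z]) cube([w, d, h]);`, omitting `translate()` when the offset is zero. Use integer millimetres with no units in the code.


translate([293, 485, 0]) cube([49, 38, 504]);
translate([536, 485, 0]) cube([49, 38, 504]);
translate([342, 485, 0]) cube([194, 38, 49]);
translate([342, 485, 455]) cube([194, 38, 49]);


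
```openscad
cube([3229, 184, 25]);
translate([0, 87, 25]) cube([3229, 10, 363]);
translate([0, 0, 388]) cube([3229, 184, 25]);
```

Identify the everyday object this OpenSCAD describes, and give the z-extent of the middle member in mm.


An I-beam. The web height is 363 mm.

Two wide flanges with a thin centred web — an I-beam. Overall 413 mm minus two 25 mm flanges gives a web of 413 − 2·25 = 363 mm.


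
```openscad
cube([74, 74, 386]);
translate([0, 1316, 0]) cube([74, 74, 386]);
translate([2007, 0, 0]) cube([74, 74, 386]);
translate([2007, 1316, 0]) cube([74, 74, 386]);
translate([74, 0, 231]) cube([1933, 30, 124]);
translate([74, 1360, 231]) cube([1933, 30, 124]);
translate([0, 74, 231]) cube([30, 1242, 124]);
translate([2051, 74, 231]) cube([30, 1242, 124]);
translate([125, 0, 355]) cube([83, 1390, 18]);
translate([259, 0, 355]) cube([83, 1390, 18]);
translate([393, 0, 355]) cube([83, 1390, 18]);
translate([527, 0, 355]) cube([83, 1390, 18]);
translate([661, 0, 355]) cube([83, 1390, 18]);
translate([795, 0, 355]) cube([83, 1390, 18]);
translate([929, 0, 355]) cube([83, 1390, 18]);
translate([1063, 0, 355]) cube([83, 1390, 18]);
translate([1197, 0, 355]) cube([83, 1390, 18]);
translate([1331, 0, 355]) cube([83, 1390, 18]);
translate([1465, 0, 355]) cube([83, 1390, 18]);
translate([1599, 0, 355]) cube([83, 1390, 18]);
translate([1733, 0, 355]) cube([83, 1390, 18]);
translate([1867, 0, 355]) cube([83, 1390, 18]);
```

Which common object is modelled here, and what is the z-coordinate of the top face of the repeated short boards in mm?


A bed frame. The slat-top height is 373 mm.

Four posts, four rails, and a row of slats — a bed frame. Slats sit on the rails at z = 231 + 124 = 355; with slat thickness 18, the top is 373 mm.


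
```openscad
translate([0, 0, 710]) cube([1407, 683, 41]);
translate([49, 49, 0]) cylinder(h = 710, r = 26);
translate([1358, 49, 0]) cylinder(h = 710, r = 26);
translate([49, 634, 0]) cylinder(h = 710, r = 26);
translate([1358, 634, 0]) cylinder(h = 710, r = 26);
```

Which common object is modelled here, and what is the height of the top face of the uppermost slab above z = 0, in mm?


A table. The table height is 751 mm.

A 1407×683×41 slab sits at z = 710 on four Ø52 mm round legs — a table. The top surface is at 710 + 41 = 751 mm.


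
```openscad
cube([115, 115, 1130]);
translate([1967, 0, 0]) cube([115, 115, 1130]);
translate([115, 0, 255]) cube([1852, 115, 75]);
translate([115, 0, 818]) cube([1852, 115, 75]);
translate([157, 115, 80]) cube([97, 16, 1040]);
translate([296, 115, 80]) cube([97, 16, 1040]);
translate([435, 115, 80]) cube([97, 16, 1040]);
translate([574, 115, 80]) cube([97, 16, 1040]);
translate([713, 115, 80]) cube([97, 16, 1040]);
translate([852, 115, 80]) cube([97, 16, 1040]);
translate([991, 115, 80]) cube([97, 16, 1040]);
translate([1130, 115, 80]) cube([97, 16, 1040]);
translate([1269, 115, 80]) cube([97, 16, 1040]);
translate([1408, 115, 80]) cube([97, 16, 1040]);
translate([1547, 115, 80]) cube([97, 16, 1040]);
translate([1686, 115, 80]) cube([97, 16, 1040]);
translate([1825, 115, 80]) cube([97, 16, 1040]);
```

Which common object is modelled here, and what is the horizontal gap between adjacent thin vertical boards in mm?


A fence section. The picket gap is 42 mm.

Two posts, two rails, 13 pickets — a fence section. Span 1852 mm holds 13 pickets of 97 mm with 14 equal gaps: ⌊(1852 − 13·97) / 14⌋ = 42 mm.


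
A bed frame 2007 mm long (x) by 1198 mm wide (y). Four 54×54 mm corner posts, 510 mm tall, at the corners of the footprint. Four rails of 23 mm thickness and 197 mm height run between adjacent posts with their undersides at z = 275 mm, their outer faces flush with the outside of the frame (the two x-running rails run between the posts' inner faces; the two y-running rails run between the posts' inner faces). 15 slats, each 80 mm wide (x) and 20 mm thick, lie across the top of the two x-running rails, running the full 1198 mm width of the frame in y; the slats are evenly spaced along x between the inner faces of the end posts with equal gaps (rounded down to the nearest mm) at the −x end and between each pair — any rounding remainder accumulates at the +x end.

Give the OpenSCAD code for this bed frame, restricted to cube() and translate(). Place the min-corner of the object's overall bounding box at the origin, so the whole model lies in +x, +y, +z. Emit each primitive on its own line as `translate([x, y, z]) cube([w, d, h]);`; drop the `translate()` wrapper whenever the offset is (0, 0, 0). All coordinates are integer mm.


cube([54, 54, 510]);
translate([0, 1144, 0]) cube([54, 54, 510]);
translate([1953, 0, 0]) cube([54, 54, 510]);
translate([1953, 1144, 0]) cube([54, 54, 510]);
translate([54, 0, 275]) cube([1899, 23, 197]);
translate([54, 1175, 275]) cube([1899, 23, 197]);
translate([0, 54, 275]) cube([23, 1090, 197]);
translate([1984, 54, 275]) cube([23, 1090, 197]);
translate([97, 0, 472]) cube([80, 1198, 20]);
translate([220, 0, 472]) cube([80, 1198, 20]);
translate([343, 0, 472]) cube([80, 1198, 20]);
translate([466, 0, 472]) cube([80, 1198, 20]);
translate([589, 0, 472]) cube([80, 1198, 20]);
translate([712, 0, 472]) cube([80, 1198, 20]);
translate([835, 0, 472]) cube([80, 1198, 20]);
translate([958, 0, 472]) cube([80, 1198, 20]);
translate([1081, 0, 472]) cube([80, 1198, 20]);
translate([1204, 0, 472]) cube([80, 1198, 20]);
translate([1327, 0, 472]) cube([80, 1198, 20]);
translate([1450, 0, 472]) cube([80, 1198, 20]);
translate([1573, 0, 472]) cube([80, 1198, 20]);
translate([1696, 0, 472]) cube([80, 1198, 20]);
translate([1819, 0, 472]) cube([80, 1198, 20]);
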